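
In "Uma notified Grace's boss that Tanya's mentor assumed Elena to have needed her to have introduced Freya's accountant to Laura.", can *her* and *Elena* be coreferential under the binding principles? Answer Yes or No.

*Elena* is an R-expression; Principle C requires it to be free (not bound by any c-commanding expression).
— her: subject of the clause headed by 'introduced'; the R-expression locally c-commands the pronoun — coreference blocked (Principle B on the pronoun).

No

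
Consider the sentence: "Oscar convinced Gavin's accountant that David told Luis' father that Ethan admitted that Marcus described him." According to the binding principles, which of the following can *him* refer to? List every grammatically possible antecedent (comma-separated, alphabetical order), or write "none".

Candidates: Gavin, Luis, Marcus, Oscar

*him* is a pronoun; Principle B requires it to be free in its binding domain — the clause headed by 'described'.
— Gavin: possessor inside the object DP of the matrix clause; does not c-command the pronoun — Principle B does not apply; allowed.
— Luis: possessor inside the object DP of the clause headed by 'told'; does not c-command the pronoun — Principle B does not apply; allowed.
— Marcus: subject of the clause headed by 'described'; c-commands the pronoun within its binding domain — blocked (Principle B).
— Oscar: subject of the matrix clause; c-commands the pronoun but lies outside its binding domain — allowed.

Gavin, Luis, Oscar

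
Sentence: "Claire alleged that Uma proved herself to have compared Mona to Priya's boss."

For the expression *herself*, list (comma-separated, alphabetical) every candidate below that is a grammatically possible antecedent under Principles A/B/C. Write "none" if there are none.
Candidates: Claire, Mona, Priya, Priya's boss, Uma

Uma

*herself* is a reflexive; Principle A requires it to be bound within its binding domain — the clause headed by 'proved'.
— Claire: subject of the matrix clause; c-commands the reflexive but lies outside its binding domain — cannot bind it (Principle A).
— Mona: object of the clause headed by 'compared'; does not c-command the reflexive — cannot bind it (Principle A).
— Priya: possessor inside the second object DP of the clause headed by 'compared'; does not c-command the reflexive — cannot bind it (Principle A).
— Priya's boss: second object of the clause headed by 'compared'; does not c-command the reflexive — cannot bind it (Principle A).
— Uma: subject of the clause headed by 'proved'; c-commands the reflexive within its binding domain — allowed (Principle A).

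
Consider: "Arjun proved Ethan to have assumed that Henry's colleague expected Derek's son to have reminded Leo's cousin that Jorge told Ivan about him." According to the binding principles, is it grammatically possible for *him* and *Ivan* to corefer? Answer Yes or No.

*him* is a pronoun; Principle B requires it to be free in its binding domain — the clause headed by 'told'.
— Ivan: object of the clause headed by 'told'; c-commands the pronoun within its binding domain — blocked (Principle B).

No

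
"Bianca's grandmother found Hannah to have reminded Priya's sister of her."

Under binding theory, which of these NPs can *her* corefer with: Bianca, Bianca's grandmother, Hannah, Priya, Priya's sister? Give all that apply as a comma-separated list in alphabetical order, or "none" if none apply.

*her* is a pronoun; Principle B requires it to be free in its binding domain — the clause headed by 'reminded'.
— Bianca: possessor inside the subject DP of the matrix clause; does not c-command the pronoun — Principle B does not apply; allowed.
— Bianca's grandmother: subject of the matrix clause; c-commands the pronoun but lies outside its binding domain — allowed.
— Hannah: subject of the clause headed by 'reminded'; c-commands the pronoun within its binding domain — blocked (Principle B).
— Priya: possessor inside the object DP of the clause headed by 'reminded'; does not c-command the pronoun — Principle B does not apply; allowed.
— Priya's sister: object of the clause headed by 'reminded'; c-commands the pronoun within its binding domain — blocked (Principle B).

Bianca, Bianca's grandmother, Priya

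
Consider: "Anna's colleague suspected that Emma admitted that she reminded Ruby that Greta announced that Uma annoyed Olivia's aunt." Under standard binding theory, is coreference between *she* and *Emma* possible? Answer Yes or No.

Yes

*Emma* is an R-expression; Principle C requires it to be free (not bound by any c-commanding expression).
— she: subject of the clause headed by 'reminded'; the pronoun does not c-command the R-expression — coreference allowed.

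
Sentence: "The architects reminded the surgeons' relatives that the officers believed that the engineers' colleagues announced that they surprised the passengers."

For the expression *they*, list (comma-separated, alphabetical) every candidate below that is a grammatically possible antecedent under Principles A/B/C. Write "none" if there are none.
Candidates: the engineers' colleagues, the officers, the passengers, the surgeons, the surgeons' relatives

*they* is a pronoun; Principle B requires it to be free in its binding domain — the clause headed by 'surprised'.
— the engineers' colleagues: subject of the clause headed by 'announced'; c-commands the pronoun but lies outside its binding domain — allowed.
— the officers: subject of the clause headed by 'believed'; c-commands the pronoun but lies outside its binding domain — allowed.
— the passengers: object of the clause headed by 'surprised'; is c-commanded by the pronoun; coreference would bind this R-expression — blocked (Principle C).
— the surgeons: possessor inside the object DP of the matrix clause; does not c-command the pronoun — Principle B does not apply; allowed.
— the surgeons' relatives: object of the matrix clause; c-commands the pronoun but lies outside its binding domain — allowed.

the engineers' colleagues, the officers, the surgeons, the surgeons' relatives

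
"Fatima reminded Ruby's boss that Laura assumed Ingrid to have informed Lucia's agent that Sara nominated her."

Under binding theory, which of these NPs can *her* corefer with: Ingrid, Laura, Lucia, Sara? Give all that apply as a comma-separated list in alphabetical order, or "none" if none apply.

Ingrid, Laura, Lucia

*her* is a pronoun; Principle B requires it to be free in its binding domain — the clause headed by 'nominated'.
— Ingrid: subject of the clause headed by 'informed'; c-commands the pronoun but lies outside its binding domain — allowed.
— Laura: subject of the clause headed by 'assumed'; c-commands the pronoun but lies outside its binding domain — allowed.
— Lucia: possessor inside the object DP of the clause headed by 'informed'; does not c-command the pronoun — Principle B does not apply; allowed.
— Sara: subject of the clause headed by 'nominated'; c-commands the pronoun within its binding domain — blocked (Principle B).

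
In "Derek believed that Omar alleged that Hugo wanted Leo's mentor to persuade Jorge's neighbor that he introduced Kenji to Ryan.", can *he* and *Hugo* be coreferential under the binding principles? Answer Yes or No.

*Hugo* is an R-expression; Principle C requires it to be free (not bound by any c-commanding expression).
— he: subject of the clause headed by 'introduced'; the pronoun does not c-command the R-expression — coreference allowed.

Yes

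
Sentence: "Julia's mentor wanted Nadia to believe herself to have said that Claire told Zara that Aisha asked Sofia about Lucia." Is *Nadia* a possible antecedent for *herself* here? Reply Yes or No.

Yes

*herself* is a reflexive; Principle A requires it to be bound within its binding domain — the clause headed by 'believe'.
— Nadia: subject of the clause headed by 'believe'; c-commands the reflexive within its binding domain — allowed (Principle A).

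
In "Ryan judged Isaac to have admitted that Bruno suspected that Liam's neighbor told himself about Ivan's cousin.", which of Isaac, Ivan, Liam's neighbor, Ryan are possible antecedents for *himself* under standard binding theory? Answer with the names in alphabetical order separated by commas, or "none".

*himself* is a reflexive; Principle A requires it to be bound within its binding domain — the clause headed by 'told'.
— Isaac: subject of the clause headed by 'admitted'; c-commands the reflexive but lies outside its binding domain — cannot bind it (Principle A).
— Ivan: possessor inside the second object DP of the clause headed by 'told'; does not c-command the reflexive — cannot bind it (Principle A).
— Liam's neighbor: subject of the clause headed by 'told'; c-commands the reflexive within its binding domain — allowed (Principle A).
— Ryan: subject of the matrix clause; c-commands the reflexive but lies outside its binding domain — cannot bind it (Principle A).

Liam's neighbor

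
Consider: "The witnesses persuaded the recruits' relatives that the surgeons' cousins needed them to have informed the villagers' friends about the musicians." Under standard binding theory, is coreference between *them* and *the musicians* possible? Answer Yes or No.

*the musicians* is an R-expression; Principle C requires it to be free (not bound by any c-commanding expression).
— them: subject of the clause headed by 'informed'; the pronoun c-commands the R-expression — coreference blocked (Principle C).

No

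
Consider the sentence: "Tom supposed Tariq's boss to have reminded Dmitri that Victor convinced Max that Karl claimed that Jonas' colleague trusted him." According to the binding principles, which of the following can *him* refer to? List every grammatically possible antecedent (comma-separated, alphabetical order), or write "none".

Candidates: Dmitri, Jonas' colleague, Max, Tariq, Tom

Dmitri, Max, Tariq, Tom

*him* is a pronoun; Principle B requires it to be free in its binding domain — the clause headed by 'trusted'.
— Dmitri: object of the clause headed by 'reminded'; c-commands the pronoun but lies outside its binding domain — allowed.
— Jonas' colleague: subject of the clause headed by 'trusted'; c-commands the pronoun within its binding domain — blocked (Principle B).
— Max: object of the clause headed by 'convinced'; c-commands the pronoun but lies outside its binding domain — allowed.
— Tariq: possessor inside the subject DP of the clause headed by 'reminded'; does not c-command the pronoun — Principle B does not apply; allowed.
— Tom: subject of the matrix clause; c-commands the pronoun but lies outside its binding domain — allowed.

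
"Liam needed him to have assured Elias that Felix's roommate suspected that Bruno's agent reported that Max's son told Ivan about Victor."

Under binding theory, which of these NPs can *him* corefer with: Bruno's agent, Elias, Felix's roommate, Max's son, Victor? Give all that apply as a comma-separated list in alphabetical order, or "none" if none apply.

none

*him* is a pronoun; Principle B requires it to be free in its binding domain — the matrix clause.
— Bruno's agent: subject of the clause headed by 'reported'; is c-commanded by the pronoun; coreference would bind this R-expression — blocked (Principle C).
— Elias: object of the clause headed by 'assured'; is c-commanded by the pronoun; coreference would bind this R-expression — blocked (Principle C).
— Felix's roommate: subject of the clause headed by 'suspected'; is c-commanded by the pronoun; coreference would bind this R-expression — blocked (Principle C).
— Max's son: subject of the clause headed by 'told'; is c-commanded by the pronoun; coreference would bind this R-expression — blocked (Principle C).
— Victor: second object of the clause headed by 'told'; is c-commanded by the pronoun; coreference would bind this R-expression — blocked (Principle C).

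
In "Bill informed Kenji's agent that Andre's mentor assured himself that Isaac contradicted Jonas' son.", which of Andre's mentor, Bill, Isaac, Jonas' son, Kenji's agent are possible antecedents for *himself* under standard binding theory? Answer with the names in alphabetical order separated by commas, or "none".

*himself* is a reflexive; Principle A requires it to be bound within its binding domain — the clause headed by 'assured'.
— Andre's mentor: subject of the clause headed by 'assured'; c-commands the reflexive within its binding domain — allowed (Principle A).
— Bill: subject of the matrix clause; c-commands the reflexive but lies outside its binding domain — cannot bind it (Principle A).
— Isaac: subject of the clause headed by 'contradicted'; does not c-command the reflexive — cannot bind it (Principle A).
— Jonas' son: object of the clause headed by 'contradicted'; does not c-command the reflexive — cannot bind it (Principle A).
— Kenji's agent: object of the matrix clause; c-commands the reflexive but lies outside its binding domain — cannot bind it (Principle A).

Andre's mentor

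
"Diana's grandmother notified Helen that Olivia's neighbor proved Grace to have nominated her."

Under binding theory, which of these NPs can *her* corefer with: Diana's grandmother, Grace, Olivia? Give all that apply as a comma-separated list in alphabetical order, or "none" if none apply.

*her* is a pronoun; Principle B requires it to be free in its binding domain — the clause headed by 'nominated'.
— Diana's grandmother: subject of the matrix clause; c-commands the pronoun but lies outside its binding domain — allowed.
— Grace: subject of the clause headed by 'nominated'; c-commands the pronoun within its binding domain — blocked (Principle B).
— Olivia: possessor inside the subject DP of the clause headed by 'proved'; does not c-command the pronoun — Principle B does not apply; allowed.

Diana's grandmother, Olivia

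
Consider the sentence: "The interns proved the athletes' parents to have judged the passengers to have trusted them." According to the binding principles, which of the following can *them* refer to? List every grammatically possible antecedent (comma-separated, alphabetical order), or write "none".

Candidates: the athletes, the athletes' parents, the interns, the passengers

the athletes, the athletes' parents, the interns

*them* is a pronoun; Principle B requires it to be free in its binding domain — the clause headed by 'trusted'.
— the athletes: possessor inside the subject DP of the clause headed by 'judged'; does not c-command the pronoun — Principle B does not apply; allowed.
— the athletes' parents: subject of the clause headed by 'judged'; c-commands the pronoun but lies outside its binding domain — allowed.
— the interns: subject of the matrix clause; c-commands the pronoun but lies outside its binding domain — allowed.
— the passengers: subject of the clause headed by 'trusted'; c-commands the pronoun within its binding domain — blocked (Principle B).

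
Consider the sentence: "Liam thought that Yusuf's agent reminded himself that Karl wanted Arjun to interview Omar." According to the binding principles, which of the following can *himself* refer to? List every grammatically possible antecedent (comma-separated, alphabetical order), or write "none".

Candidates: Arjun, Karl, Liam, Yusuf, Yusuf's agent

*himself* is a reflexive; Principle A requires it to be bound within its binding domain — the clause headed by 'reminded'.
— Arjun: subject of the clause headed by 'interview'; does not c-command the reflexive — cannot bind it (Principle A).
— Karl: subject of the clause headed by 'wanted'; does not c-command the reflexive — cannot bind it (Principle A).
— Liam: subject of the matrix clause; c-commands the reflexive but lies outside its binding domain — cannot bind it (Principle A).
— Yusuf: possessor inside the subject DP of the clause headed by 'reminded'; does not c-command the reflexive — cannot bind it (Principle A).
— Yusuf's agent: subject of the clause headed by 'reminded'; c-commands the reflexive within its binding domain — allowed (Principle A).

Yusuf's agent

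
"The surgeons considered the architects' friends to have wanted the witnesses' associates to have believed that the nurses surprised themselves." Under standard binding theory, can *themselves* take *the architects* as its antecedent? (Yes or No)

*themselves* is a reflexive; Principle A requires it to be bound within its binding domain — the clause headed by 'surprised'.
— the architects: possessor inside the subject DP of the clause headed by 'wanted'; does not c-command the reflexive — cannot bind it (Principle A).

No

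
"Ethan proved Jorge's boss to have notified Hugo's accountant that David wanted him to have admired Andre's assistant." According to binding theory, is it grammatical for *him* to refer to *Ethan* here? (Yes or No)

*Ethan* is an R-expression; Principle C requires it to be free (not bound by any c-commanding expression).
— him: subject of the clause headed by 'admired'; the pronoun does not c-command the R-expression — coreference allowed.

Yes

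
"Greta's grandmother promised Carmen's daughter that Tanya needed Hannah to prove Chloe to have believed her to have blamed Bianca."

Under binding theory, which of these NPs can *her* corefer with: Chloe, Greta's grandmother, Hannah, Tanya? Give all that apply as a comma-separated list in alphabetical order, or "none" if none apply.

*her* is a pronoun; Principle B requires it to be free in its binding domain — the clause headed by 'believed'.
— Chloe: subject of the clause headed by 'believed'; c-commands the pronoun within its binding domain — blocked (Principle B).
— Greta's grandmother: subject of the matrix clause; c-commands the pronoun but lies outside its binding domain — allowed.
— Hannah: subject of the clause headed by 'prove'; c-commands the pronoun but lies outside its binding domain — allowed.
— Tanya: subject of the clause headed by 'needed'; c-commands the pronoun but lies outside its binding domain — allowed.

Greta's grandmother, Hannah, Tanya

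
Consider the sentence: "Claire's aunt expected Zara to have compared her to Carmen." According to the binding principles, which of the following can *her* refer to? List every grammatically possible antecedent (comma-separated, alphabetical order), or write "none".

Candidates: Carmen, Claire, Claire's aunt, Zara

*her* is a pronoun; Principle B requires it to be free in its binding domain — the clause headed by 'compared'.
— Carmen: second object of the clause headed by 'compared'; is c-commanded by the pronoun; coreference would bind this R-expression — blocked (Principle C).
— Claire: possessor inside the subject DP of the matrix clause; does not c-command the pronoun — Principle B does not apply; allowed.
— Claire's aunt: subject of the matrix clause; c-commands the pronoun but lies outside its binding domain — allowed.
— Zara: subject of the clause headed by 'compared'; c-commands the pronoun within its binding domain — blocked (Principle B).

Claire, Claire's aunt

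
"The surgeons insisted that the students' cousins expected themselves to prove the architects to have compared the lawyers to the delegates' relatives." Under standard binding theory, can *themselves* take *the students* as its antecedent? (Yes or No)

*themselves* is a reflexive; Principle A requires it to be bound within its binding domain — the clause headed by 'expected'.
— the students: possessor inside the subject DP of the clause headed by 'expected'; does not c-command the reflexive — cannot bind it (Principle A).

No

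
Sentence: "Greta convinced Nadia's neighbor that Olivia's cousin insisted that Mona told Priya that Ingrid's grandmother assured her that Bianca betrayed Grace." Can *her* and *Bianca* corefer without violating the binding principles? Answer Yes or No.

*Bianca* is an R-expression; Principle C requires it to be free (not bound by any c-commanding expression).
— her: object of the clause headed by 'assured'; the pronoun c-commands the R-expression — coreference blocked (Principle C).

No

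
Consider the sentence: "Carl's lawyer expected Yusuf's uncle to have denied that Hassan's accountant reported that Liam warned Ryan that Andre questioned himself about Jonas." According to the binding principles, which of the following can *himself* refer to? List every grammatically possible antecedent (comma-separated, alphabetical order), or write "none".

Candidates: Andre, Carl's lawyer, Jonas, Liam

*himself* is a reflexive; Principle A requires it to be bound within its binding domain — the clause headed by 'questioned'.
— Andre: subject of the clause headed by 'questioned'; c-commands the reflexive within its binding domain — allowed (Principle A).
— Carl's lawyer: subject of the matrix clause; c-commands the reflexive but lies outside its binding domain — cannot bind it (Principle A).
— Jonas: second object of the clause headed by 'questioned'; does not c-command the reflexive — cannot bind it (Principle A).
— Liam: subject of the clause headed by 'warned'; c-commands the reflexive but lies outside its binding domain — cannot bind it (Principle A).

Andre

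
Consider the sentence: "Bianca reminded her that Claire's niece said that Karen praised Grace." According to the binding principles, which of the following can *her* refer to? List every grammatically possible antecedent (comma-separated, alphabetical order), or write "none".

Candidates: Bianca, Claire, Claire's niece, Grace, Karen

*her* is a pronoun; Principle B requires it to be free in its binding domain — the matrix clause.
— Bianca: subject of the matrix clause; c-commands the pronoun within its binding domain — blocked (Principle B).
— Claire: possessor inside the subject DP of the clause headed by 'said'; is c-commanded by the pronoun; coreference would bind this R-expression — blocked (Principle C).
— Claire's niece: subject of the clause headed by 'said'; is c-commanded by the pronoun; coreference would bind this R-expression — blocked (Principle C).
— Grace: object of the clause headed by 'praised'; is c-commanded by the pronoun; coreference would bind this R-expression — blocked (Principle C).
— Karen: subject of the clause headed by 'praised'; is c-commanded by the pronoun; coreference would bind this R-expression — blocked (Principle C).

none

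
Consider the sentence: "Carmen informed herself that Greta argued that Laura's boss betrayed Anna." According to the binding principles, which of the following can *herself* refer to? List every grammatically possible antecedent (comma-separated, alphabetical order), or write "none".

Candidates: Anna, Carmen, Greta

*herself* is a reflexive; Principle A requires it to be bound within its binding domain — the matrix clause.
— Anna: object of the clause headed by 'betrayed'; does not c-command the reflexive — cannot bind it (Principle A).
— Carmen: subject of the matrix clause; c-commands the reflexive within its binding domain — allowed (Principle A).
— Greta: subject of the clause headed by 'argued'; does not c-command the reflexive — cannot bind it (Principle A).

Carmen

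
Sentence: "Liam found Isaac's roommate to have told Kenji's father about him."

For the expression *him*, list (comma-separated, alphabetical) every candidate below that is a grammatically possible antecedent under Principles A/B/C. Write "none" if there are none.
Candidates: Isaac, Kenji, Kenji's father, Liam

Isaac, Kenji, Liam

*him* is a pronoun; Principle B requires it to be free in its binding domain — the clause headed by 'told'.
— Isaac: possessor inside the subject DP of the clause headed by 'told'; does not c-command the pronoun — Principle B does not apply; allowed.
— Kenji: possessor inside the object DP of the clause headed by 'told'; does not c-command the pronoun — Principle B does not apply; allowed.
— Kenji's father: object of the clause headed by 'told'; c-commands the pronoun within its binding domain — blocked (Principle B).
— Liam: subject of the matrix clause; c-commands the pronoun but lies outside its binding domain — allowed.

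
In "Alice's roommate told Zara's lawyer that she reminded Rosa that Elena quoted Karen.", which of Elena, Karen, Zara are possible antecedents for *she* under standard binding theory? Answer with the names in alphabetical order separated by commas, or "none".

Zara

*she* is a pronoun; Principle B requires it to be free in its binding domain — the clause headed by 'reminded'.
— Elena: subject of the clause headed by 'quoted'; is c-commanded by the pronoun; coreference would bind this R-expression — blocked (Principle C).
— Karen: object of the clause headed by 'quoted'; is c-commanded by the pronoun; coreference would bind this R-expression — blocked (Principle C).
— Zara: possessor inside the object DP of the matrix clause; does not c-command the pronoun — Principle B does not apply; allowed.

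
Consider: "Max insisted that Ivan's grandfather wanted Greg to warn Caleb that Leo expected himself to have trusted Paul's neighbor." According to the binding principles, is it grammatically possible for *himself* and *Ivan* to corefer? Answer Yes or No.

No

*himself* is a reflexive; Principle A requires it to be bound within its binding domain — the clause headed by 'expected'.
— Ivan: possessor inside the subject DP of the clause headed by 'wanted'; does not c-command the reflexive — cannot bind it (Principle A).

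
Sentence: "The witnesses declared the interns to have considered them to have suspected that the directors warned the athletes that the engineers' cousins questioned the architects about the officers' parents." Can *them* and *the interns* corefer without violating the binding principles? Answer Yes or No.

*the interns* is an R-expression; Principle C requires it to be free (not bound by any c-commanding expression).
— them: subject of the clause headed by 'suspected'; the R-expression locally c-commands the pronoun — coreference blocked (Principle B on the pronoun).

No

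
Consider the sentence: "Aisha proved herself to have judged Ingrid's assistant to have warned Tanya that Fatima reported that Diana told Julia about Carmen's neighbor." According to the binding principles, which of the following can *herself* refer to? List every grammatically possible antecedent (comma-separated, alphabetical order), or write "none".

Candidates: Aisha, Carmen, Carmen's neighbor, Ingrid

*herself* is a reflexive; Principle A requires it to be bound within its binding domain — the matrix clause.
— Aisha: subject of the matrix clause; c-commands the reflexive within its binding domain — allowed (Principle A).
— Carmen: possessor inside the second object DP of the clause headed by 'told'; does not c-command the reflexive — cannot bind it (Principle A).
— Carmen's neighbor: second object of the clause headed by 'told'; does not c-command the reflexive — cannot bind it (Principle A).
— Ingrid: possessor inside the subject DP of the clause headed by 'warned'; does not c-command the reflexive — cannot bind it (Principle A).

Aisha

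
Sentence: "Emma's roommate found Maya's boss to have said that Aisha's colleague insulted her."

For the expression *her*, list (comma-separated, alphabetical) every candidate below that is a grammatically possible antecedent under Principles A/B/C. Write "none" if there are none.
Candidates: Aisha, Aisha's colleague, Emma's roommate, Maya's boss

*her* is a pronoun; Principle B requires it to be free in its binding domain — the clause headed by 'insulted'.
— Aisha: possessor inside the subject DP of the clause headed by 'insulted'; does not c-command the pronoun — Principle B does not apply; allowed.
— Aisha's colleague: subject of the clause headed by 'insulted'; c-commands the pronoun within its binding domain — blocked (Principle B).
— Emma's roommate: subject of the matrix clause; c-commands the pronoun but lies outside its binding domain — allowed.
— Maya's boss: subject of the clause headed by 'said'; c-commands the pronoun but lies outside its binding domain — allowed.

Aisha, Emma's roommate, Maya's boss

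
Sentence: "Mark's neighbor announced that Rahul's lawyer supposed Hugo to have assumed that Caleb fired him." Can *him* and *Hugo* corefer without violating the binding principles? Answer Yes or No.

Yes

*Hugo* is an R-expression; Principle C requires it to be free (not bound by any c-commanding expression).
— him: object of the clause headed by 'fired'; the pronoun does not c-command the R-expression — coreference allowed.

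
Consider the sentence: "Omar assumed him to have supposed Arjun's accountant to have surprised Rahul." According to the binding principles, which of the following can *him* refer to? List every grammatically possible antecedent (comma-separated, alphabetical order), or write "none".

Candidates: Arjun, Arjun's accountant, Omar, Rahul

*him* is a pronoun; Principle B requires it to be free in its binding domain — the matrix clause.
— Arjun: possessor inside the subject DP of the clause headed by 'surprised'; is c-commanded by the pronoun; coreference would bind this R-expression — blocked (Principle C).
— Arjun's accountant: subject of the clause headed by 'surprised'; is c-commanded by the pronoun; coreference would bind this R-expression — blocked (Principle C).
— Omar: subject of the matrix clause; c-commands the pronoun within its binding domain — blocked (Principle B).
— Rahul: object of the clause headed by 'surprised'; is c-commanded by the pronoun; coreference would bind this R-expression — blocked (Principle C).

none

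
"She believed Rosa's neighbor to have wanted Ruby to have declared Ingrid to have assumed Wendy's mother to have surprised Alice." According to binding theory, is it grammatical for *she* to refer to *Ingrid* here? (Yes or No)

*Ingrid* is an R-expression; Principle C requires it to be free (not bound by any c-commanding expression).
— she: subject of the matrix clause; the pronoun c-commands the R-expression — coreference blocked (Principle C).

No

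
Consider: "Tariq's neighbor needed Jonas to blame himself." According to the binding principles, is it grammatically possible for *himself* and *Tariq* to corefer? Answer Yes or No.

No

*himself* is a reflexive; Principle A requires it to be bound within its binding domain — the clause headed by 'blame'.
— Tariq: possessor inside the subject DP of the matrix clause; does not c-command the reflexive — cannot bind it (Principle A).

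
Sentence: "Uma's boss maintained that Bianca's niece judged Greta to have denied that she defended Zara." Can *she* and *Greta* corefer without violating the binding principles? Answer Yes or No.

*Greta* is an R-expression; Principle C requires it to be free (not bound by any c-commanding expression).
— she: subject of the clause headed by 'defended'; the pronoun does not c-command the R-expression — coreference allowed.

Yes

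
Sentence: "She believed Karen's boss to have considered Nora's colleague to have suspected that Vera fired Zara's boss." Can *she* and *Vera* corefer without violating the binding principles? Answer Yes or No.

*Vera* is an R-expression; Principle C requires it to be free (not bound by any c-commanding expression).
— she: subject of the matrix clause; the pronoun c-commands the R-expression — coreference blocked (Principle C).

No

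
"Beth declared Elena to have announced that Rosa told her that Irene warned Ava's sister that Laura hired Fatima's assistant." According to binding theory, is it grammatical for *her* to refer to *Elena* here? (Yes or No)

*Elena* is an R-expression; Principle C requires it to be free (not bound by any c-commanding expression).
— her: object of the clause headed by 'told'; the pronoun does not c-command the R-expression — coreference allowed.

Yes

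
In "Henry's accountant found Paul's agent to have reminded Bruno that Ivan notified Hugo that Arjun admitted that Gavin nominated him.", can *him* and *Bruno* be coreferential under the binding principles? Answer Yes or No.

*Bruno* is an R-expression; Principle C requires it to be free (not bound by any c-commanding expression).
— him: object of the clause headed by 'nominated'; the pronoun does not c-command the R-expression — coreference allowed.

Yes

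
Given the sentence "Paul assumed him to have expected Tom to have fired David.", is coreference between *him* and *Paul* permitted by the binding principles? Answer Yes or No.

*him* is a pronoun; Principle B requires it to be free in its binding domain — the matrix clause.
— Paul: subject of the matrix clause; c-commands the pronoun within its binding domain — blocked (Principle B).

No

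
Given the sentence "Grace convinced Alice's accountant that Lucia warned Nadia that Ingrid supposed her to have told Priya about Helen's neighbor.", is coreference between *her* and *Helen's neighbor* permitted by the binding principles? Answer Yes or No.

No

*her* is a pronoun; Principle B requires it to be free in its binding domain — the clause headed by 'supposed'.
— Helen's neighbor: second object of the clause headed by 'told'; is c-commanded by the pronoun; coreference would bind this R-expression — blocked (Principle C).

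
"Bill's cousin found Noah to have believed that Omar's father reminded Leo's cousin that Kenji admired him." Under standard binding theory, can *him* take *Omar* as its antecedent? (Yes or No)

*him* is a pronoun; Principle B requires it to be free in its binding domain — the clause headed by 'admired'.
— Omar: possessor inside the subject DP of the clause headed by 'reminded'; does not c-command the pronoun — Principle B does not apply; allowed.

Yes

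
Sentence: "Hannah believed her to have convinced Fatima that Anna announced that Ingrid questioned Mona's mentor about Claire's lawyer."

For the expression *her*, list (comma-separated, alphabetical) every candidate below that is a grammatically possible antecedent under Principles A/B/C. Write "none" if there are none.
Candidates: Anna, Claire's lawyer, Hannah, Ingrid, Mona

*her* is a pronoun; Principle B requires it to be free in its binding domain — the matrix clause.
— Anna: subject of the clause headed by 'announced'; is c-commanded by the pronoun; coreference would bind this R-expression — blocked (Principle C).
— Claire's lawyer: second object of the clause headed by 'questioned'; is c-commanded by the pronoun; coreference would bind this R-expression — blocked (Principle C).
— Hannah: subject of the matrix clause; c-commands the pronoun within its binding domain — blocked (Principle B).
— Ingrid: subject of the clause headed by 'questioned'; is c-commanded by the pronoun; coreference would bind this R-expression — blocked (Principle C).
— Mona: possessor inside the object DP of the clause headed by 'questioned'; is c-commanded by the pronoun; coreference would bind this R-expression — blocked (Principle C).

none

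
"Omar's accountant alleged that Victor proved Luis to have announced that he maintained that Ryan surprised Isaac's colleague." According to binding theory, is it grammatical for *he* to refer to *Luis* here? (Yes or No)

Yes

*Luis* is an R-expression; Principle C requires it to be free (not bound by any c-commanding expression).
— he: subject of the clause headed by 'maintained'; the pronoun does not c-command the R-expression — coreference allowed.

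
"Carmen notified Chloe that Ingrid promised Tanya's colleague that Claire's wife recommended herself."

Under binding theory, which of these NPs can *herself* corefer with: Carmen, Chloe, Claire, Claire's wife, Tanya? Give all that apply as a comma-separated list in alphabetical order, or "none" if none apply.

*herself* is a reflexive; Principle A requires it to be bound within its binding domain — the clause headed by 'recommended'.
— Carmen: subject of the matrix clause; c-commands the reflexive but lies outside its binding domain — cannot bind it (Principle A).
— Chloe: object of the matrix clause; c-commands the reflexive but lies outside its binding domain — cannot bind it (Principle A).
— Claire: possessor inside the subject DP of the clause headed by 'recommended'; does not c-command the reflexive — cannot bind it (Principle A).
— Claire's wife: subject of the clause headed by 'recommended'; c-commands the reflexive within its binding domain — allowed (Principle A).
— Tanya: possessor inside the object DP of the clause headed by 'promised'; does not c-command the reflexive — cannot bind it (Principle A).

Claire's wife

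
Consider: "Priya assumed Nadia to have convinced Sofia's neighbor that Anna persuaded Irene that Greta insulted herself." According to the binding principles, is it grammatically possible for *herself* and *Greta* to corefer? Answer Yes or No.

Yes

*herself* is a reflexive; Principle A requires it to be bound within its binding domain — the clause headed by 'insulted'.
— Greta: subject of the clause headed by 'insulted'; c-commands the reflexive within its binding domain — allowed (Principle A).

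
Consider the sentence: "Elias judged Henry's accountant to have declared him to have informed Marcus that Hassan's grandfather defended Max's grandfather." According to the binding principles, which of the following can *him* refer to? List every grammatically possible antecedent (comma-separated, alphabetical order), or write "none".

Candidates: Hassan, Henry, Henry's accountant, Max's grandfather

Henry

*him* is a pronoun; Principle B requires it to be free in its binding domain — the clause headed by 'declared'.
— Hassan: possessor inside the subject DP of the clause headed by 'defended'; is c-commanded by the pronoun; coreference would bind this R-expression — blocked (Principle C).
— Henry: possessor inside the subject DP of the clause headed by 'declared'; does not c-command the pronoun — Principle B does not apply; allowed.
— Henry's accountant: subject of the clause headed by 'declared'; c-commands the pronoun within its binding domain — blocked (Principle B).
— Max's grandfather: object of the clause headed by 'defended'; is c-commanded by the pronoun; coreference would bind this R-expression — blocked (Principle C).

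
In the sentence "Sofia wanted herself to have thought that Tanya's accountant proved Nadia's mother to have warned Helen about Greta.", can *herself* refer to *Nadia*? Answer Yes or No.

*herself* is a reflexive; Principle A requires it to be bound within its binding domain — the matrix clause.
— Nadia: possessor inside the subject DP of the clause headed by 'warned'; does not c-command the reflexive — cannot bind it (Principle A).

No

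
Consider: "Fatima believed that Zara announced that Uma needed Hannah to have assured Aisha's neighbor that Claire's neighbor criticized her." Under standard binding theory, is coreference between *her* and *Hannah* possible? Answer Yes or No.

Yes

*Hannah* is an R-expression; Principle C requires it to be free (not bound by any c-commanding expression).
— her: object of the clause headed by 'criticized'; the pronoun does not c-command the R-expression — coreference allowed.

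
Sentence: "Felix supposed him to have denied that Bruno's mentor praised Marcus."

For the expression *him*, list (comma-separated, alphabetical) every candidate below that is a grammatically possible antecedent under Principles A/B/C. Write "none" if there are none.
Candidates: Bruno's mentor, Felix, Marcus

none

*him* is a pronoun; Principle B requires it to be free in its binding domain — the matrix clause.
— Bruno's mentor: subject of the clause headed by 'praised'; is c-commanded by the pronoun; coreference would bind this R-expression — blocked (Principle C).
— Felix: subject of the matrix clause; c-commands the pronoun within its binding domain — blocked (Principle B).
— Marcus: object of the clause headed by 'praised'; is c-commanded by the pronoun; coreference would bind this R-expression — blocked (Principle C).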